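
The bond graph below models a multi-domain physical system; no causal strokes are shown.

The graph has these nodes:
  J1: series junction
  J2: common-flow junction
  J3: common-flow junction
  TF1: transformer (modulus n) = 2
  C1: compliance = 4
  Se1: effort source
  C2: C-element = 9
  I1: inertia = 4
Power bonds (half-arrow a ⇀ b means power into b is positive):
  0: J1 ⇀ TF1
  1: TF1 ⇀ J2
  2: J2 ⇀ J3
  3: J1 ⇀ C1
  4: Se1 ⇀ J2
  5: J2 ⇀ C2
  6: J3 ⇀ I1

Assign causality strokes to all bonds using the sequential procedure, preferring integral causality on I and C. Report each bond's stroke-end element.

bond 0 →TF1
bond 1 →J2
bond 2 →J3
bond 3 →J1
bond 4 →J2
bond 5 →J2
bond 6 →I1

b4 stroke at J2  (Se1 fixes effort; stroke away)
b3 stroke at J1  (C1 outputs effort q/C1)
b0 stroke at TF1  (J1: last free bond brings flow in)
b1 stroke at J2  (TF1 one-in-one-out from 0)
b5 stroke at J2  (C2 integral (e out))
b2 stroke at J3  (J2 needs exactly one f-in)
b6 stroke at I1  (J3 needs exactly one f-in)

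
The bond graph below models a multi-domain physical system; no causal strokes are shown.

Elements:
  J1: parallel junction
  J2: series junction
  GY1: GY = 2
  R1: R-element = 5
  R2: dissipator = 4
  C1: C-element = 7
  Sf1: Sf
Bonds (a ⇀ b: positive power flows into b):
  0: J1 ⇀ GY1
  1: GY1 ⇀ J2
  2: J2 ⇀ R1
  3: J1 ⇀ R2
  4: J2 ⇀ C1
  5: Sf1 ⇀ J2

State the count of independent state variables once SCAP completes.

bond 5 |Sf1  (Sf1 fixes flow; stroke at Sf1)
bond 1 |J2  (J2 flow already set via bond 5)
bond 2 |J2  (common-f at J2 fixed by 5)
bond 4 |J2  (common-f at J2 fixed by 5)
bond 0 |J1  (through GY1, causality inverts; strokes same side of GY1)
bond 3 |R2  (J1 effort already set via bond 0)

1  (C1 all integral)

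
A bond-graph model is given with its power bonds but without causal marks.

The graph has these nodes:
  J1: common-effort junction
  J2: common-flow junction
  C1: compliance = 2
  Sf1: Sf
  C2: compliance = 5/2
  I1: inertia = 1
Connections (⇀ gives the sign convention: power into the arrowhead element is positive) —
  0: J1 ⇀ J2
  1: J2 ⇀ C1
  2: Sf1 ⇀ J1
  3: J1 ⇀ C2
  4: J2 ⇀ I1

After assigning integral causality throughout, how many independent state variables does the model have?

#2 →Sf1  (source Sf1 imposes f)
#1 →J2  (C1 outputs effort q/C1)
#3 →J1  (prefer integral on C2)
#0 →J2  (common-e at J1 fixed by 3)
#4 →I1  (J2 needs exactly one f-in)

3  (C1, C2, I1 all integral)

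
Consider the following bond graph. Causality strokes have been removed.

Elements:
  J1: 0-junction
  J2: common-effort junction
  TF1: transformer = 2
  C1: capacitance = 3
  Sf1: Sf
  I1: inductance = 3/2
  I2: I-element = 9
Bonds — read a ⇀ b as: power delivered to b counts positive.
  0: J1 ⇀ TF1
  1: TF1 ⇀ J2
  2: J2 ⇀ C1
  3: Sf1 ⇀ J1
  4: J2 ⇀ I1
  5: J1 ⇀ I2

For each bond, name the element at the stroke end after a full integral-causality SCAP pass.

bond 0 →J1
bond 1 →TF1
bond 2 →J2
bond 3 →Sf1
bond 4 →I1
bond 5 →I2

bond 3 →Sf1  (Sf1: flow source, stroke at near end)
bond 2 →J2  (C1 outputs effort q/C1)
bond 1 →TF1  (J2: bond 2 brought effort, rest push out)
bond 4 →I1  (J2: bond 2 brought effort, rest push out)
bond 0 →J1  (TF TF1: opposite of bond 1)
bond 5 →I2  (J1 effort already set via bond 0)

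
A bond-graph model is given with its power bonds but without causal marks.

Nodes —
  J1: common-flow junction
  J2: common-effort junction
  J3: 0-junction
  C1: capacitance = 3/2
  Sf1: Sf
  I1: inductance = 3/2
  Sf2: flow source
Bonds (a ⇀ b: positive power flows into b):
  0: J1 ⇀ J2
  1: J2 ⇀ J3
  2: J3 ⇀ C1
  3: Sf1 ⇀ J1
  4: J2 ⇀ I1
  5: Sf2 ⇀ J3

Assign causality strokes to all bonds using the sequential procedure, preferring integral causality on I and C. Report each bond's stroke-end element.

#3 →Sf1  (Sf1 (Sf) sets flow on bond)
#5 →Sf2  (Sf2: flow source, stroke at near end)
#0 →J1  (J1 flow already set via bond 3)
#2 →J3  (prefer integral on C1)
#1 →J2  (J3 effort already set via bond 2)
#4 →I1  (0-jn J2 has e-setter on 1)

β0 stroke→J1
β1 stroke→J2
β2 stroke→J3
β3 stroke→Sf1
β4 stroke→I1
β5 stroke→Sf2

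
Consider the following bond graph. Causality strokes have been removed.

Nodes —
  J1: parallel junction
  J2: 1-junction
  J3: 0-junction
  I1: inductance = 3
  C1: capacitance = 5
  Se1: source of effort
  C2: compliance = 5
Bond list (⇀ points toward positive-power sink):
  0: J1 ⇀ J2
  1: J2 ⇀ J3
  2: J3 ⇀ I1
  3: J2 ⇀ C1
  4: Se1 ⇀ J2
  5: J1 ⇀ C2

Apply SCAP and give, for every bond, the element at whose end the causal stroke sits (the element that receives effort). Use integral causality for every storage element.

b4 stroke at J2  (Se1 (Se) sets effort on bond)
b2 stroke at I1  (I1 outputs flow p/I1)
b1 stroke at J3  (J3: last free bond brings effort in)
b0 stroke at J2  (common-f at J2 fixed by 1)
b3 stroke at J2  (J2: bond 1 brought flow, rest push out)
b5 stroke at J1  (J1: last free bond brings effort in)

#0 stroke→J2
#1 stroke→J3
#2 stroke→I1
#3 stroke→J2
#4 stroke→J2
#5 stroke→J1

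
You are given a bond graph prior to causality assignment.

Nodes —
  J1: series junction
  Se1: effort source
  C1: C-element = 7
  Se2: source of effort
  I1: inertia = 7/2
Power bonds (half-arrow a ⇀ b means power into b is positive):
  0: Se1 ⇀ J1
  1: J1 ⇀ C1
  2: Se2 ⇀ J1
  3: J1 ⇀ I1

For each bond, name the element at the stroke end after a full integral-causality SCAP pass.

#0 |J1
#1 |J1
#2 |J1
#3 |I1

bond 0 stroke at J1  (Se1 fixes effort; stroke away)
bond 2 stroke at J1  (Se2 fixes effort; stroke away)
bond 1 stroke at J1  (C1 integral (e out))
bond 3 stroke at I1  (only one flow-in slot at J1)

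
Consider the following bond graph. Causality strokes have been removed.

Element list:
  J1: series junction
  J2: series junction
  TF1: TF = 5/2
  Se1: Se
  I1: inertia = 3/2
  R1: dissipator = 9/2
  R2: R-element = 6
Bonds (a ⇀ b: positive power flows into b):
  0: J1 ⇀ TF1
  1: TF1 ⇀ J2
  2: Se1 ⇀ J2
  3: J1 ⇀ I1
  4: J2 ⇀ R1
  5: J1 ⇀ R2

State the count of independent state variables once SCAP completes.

#2 stroke→J2  (source Se1 imposes e)
#3 stroke→I1  (I1: I, integral causality)
#0 stroke→J1  (1-jn J1 has f-setter on 3)
#5 stroke→J1  (J1 flow already set via bond 3)
#1 stroke→TF1  (TF1 one-in-one-out from 0)
#4 stroke→J2  (1-jn J2 has f-setter on 1)

1  (I1 all integral)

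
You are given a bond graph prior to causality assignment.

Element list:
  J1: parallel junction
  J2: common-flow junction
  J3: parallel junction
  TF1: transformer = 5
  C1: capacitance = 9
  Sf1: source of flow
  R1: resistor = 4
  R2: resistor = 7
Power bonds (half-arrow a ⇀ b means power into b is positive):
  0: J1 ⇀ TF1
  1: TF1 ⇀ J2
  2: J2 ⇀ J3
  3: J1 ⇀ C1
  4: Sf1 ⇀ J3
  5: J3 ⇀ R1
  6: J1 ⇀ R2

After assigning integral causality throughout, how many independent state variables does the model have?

1  (C1 all integral)

β4 |Sf1  (Sf1 fixes flow; stroke at Sf1)
β3 |J1  (prefer integral on C1)
β0 |TF1  (J1: bond 3 brought effort, rest push out)
β6 |R2  (common-e at J1 fixed by 3)
β1 |J2  (through TF1, causality passes straight; one stroke at TF1)
β2 |J3  (J2: last free bond brings flow in)
β5 |R1  (0-jn J3 has e-setter on 2)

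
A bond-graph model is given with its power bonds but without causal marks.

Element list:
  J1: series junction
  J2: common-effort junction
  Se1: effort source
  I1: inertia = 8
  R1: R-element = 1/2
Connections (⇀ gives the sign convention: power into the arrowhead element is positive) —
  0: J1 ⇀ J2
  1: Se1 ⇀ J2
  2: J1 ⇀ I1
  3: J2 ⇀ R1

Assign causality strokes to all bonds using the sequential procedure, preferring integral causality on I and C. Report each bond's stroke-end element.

#0 stroke at J1
#1 stroke at J2
#2 stroke at I1
#3 stroke at R1

bond 1 →J2  (Se1: effort source, stroke at far end)
bond 0 →J1  (J2 effort already set via bond 1)
bond 3 →R1  (0-jn J2 has e-setter on 1)
bond 2 →I1  (only one flow-in slot at J1)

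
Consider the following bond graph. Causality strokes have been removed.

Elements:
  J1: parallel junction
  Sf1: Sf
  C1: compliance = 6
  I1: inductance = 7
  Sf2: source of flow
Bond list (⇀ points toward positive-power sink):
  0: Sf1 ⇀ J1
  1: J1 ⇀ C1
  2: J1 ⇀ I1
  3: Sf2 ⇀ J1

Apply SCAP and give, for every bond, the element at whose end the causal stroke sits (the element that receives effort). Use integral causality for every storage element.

#0 →Sf1  (Sf1 fixes flow; stroke at Sf1)
#3 →Sf2  (Sf2 (Sf) sets flow on bond)
#1 →J1  (C1: C, integral causality)
#2 →I1  (common-e at J1 fixed by 1)

bond 0 stroke at Sf1
bond 1 stroke at J1
bond 2 stroke at I1
bond 3 stroke at Sf2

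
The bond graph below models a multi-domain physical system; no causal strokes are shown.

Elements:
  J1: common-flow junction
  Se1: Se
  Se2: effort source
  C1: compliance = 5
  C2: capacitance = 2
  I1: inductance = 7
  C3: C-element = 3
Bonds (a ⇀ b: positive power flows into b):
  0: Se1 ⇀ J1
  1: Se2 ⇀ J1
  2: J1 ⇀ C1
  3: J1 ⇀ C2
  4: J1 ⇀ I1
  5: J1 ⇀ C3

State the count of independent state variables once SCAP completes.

β0 →J1  (Se1: effort source, stroke at far end)
β1 →J1  (Se2 (Se) sets effort on bond)
β2 →J1  (C1: C, integral causality)
β3 →J1  (C2 outputs effort q/C2)
β4 →I1  (I1 outputs flow p/I1)
β5 →J1  (J1 flow already set via bond 4)

4  (C1, C2, C3, I1 all integral)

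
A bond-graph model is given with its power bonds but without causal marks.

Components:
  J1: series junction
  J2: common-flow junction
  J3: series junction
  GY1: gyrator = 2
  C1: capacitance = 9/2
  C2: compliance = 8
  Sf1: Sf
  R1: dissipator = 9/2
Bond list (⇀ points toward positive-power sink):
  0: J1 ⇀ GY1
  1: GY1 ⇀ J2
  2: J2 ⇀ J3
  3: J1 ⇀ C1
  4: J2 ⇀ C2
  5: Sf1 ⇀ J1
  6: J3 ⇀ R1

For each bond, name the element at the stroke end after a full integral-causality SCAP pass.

bond 0 |J1
bond 1 |J2
bond 2 |J3
bond 3 |J1
bond 4 |J2
bond 5 |Sf1
bond 6 |R1

#5 |Sf1  (Sf1: flow source, stroke at near end)
#0 |J1  (J1 flow already set via bond 5)
#3 |J1  (common-f at J1 fixed by 5)
#1 |J2  (GY GY1: same side as bond 0)
#4 |J2  (prefer integral on C2)
#2 |J3  (only one flow-in slot at J2)
#6 |R1  (only one flow-in slot at J3)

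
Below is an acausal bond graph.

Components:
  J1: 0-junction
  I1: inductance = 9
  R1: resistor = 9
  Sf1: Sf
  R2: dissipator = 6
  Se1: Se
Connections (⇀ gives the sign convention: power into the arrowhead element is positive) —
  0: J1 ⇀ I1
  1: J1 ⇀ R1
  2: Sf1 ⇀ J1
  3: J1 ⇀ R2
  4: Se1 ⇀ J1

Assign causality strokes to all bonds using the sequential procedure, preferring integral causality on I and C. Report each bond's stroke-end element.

bond 2 stroke at Sf1  (Sf1: flow source, stroke at near end)
bond 4 stroke at J1  (Se1 (Se) sets effort on bond)
bond 0 stroke at I1  (J1 effort already set via bond 4)
bond 1 stroke at R1  (common-e at J1 fixed by 4)
bond 3 stroke at R2  (0-jn J1 has e-setter on 4)

#0 →I1
#1 →R1
#2 →Sf1
#3 →R2
#4 →J1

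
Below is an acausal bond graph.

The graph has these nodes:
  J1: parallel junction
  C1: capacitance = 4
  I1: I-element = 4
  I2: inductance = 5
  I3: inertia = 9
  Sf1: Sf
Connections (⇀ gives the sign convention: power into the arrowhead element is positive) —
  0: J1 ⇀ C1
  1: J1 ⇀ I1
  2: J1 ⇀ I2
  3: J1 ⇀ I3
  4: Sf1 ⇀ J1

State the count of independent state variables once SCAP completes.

4  (C1, I1, I2, I3 all integral)

bond 4 stroke at Sf1  (Sf1 (Sf) sets flow on bond)
bond 0 stroke at J1  (prefer integral on C1)
bond 1 stroke at I1  (J1 effort already set via bond 0)
bond 2 stroke at I2  (common-e at J1 fixed by 0)
bond 3 stroke at I3  (J1 effort already set via bond 0)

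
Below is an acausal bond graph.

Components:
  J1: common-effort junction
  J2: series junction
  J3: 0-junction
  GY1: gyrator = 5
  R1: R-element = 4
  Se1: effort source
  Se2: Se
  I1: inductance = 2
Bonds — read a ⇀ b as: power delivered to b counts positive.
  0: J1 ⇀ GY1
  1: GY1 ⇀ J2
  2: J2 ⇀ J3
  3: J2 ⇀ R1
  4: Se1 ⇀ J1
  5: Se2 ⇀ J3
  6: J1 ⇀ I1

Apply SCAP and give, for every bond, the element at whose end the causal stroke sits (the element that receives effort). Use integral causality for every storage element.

β0 stroke at GY1
β1 stroke at GY1
β2 stroke at J2
β3 stroke at J2
β4 stroke at J1
β5 stroke at J3
β6 stroke at I1

#4 |J1  (Se1 (Se) sets effort on bond)
#5 |J3  (Se2: effort source, stroke at far end)
#0 |GY1  (J1: bond 4 brought effort, rest push out)
#6 |I1  (J1: bond 4 brought effort, rest push out)
#2 |J2  (J3: bond 5 brought effort, rest push out)
#1 |GY1  (GY1 both-in/both-out from 0)
#3 |J2  (J2 flow already set via bond 1)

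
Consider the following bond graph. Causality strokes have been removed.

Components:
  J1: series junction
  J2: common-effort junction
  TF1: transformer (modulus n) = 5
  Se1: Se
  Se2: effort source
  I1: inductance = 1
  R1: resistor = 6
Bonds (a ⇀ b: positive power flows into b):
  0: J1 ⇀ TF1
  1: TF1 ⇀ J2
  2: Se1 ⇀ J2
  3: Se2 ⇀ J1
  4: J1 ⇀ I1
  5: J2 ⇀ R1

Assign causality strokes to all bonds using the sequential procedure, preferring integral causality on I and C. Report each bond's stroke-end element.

b2 |J2  (Se1 fixes effort; stroke away)
b3 |J1  (Se2 (Se) sets effort on bond)
b1 |TF1  (J2 effort already set via bond 2)
b5 |R1  (J2: bond 2 brought effort, rest push out)
b0 |J1  (through TF1, causality passes straight; one stroke at TF1)
b4 |I1  (J1: last free bond brings flow in)

β0 |J1
β1 |TF1
β2 |J2
β3 |J1
β4 |I1
β5 |R1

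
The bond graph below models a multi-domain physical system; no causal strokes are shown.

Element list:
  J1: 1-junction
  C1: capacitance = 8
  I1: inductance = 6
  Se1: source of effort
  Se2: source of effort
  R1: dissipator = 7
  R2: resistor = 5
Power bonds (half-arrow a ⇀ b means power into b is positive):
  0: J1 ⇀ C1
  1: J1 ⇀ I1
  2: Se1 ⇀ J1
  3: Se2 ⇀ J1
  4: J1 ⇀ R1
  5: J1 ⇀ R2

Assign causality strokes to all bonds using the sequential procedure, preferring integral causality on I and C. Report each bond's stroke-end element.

β0 →J1
β1 →I1
β2 →J1
β3 →J1
β4 →J1
β5 →J1

b2 stroke→J1  (source Se1 imposes e)
b3 stroke→J1  (Se2 (Se) sets effort on bond)
b0 stroke→J1  (C1 outputs effort q/C1)
b1 stroke→I1  (I1: I, integral causality)
b4 stroke→J1  (J1 flow already set via bond 1)
b5 stroke→J1  (common-f at J1 fixed by 1)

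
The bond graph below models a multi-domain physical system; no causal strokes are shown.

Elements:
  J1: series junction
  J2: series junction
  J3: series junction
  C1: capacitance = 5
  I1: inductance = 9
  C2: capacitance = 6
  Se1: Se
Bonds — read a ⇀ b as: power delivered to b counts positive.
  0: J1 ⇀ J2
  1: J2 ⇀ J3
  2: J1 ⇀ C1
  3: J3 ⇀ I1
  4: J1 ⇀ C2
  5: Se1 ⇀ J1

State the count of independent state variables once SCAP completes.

β5 stroke→J1  (Se1 fixes effort; stroke away)
β2 stroke→J1  (C1 integral (e out))
β3 stroke→I1  (I1 integral (f out))
β1 stroke→J3  (common-f at J3 fixed by 3)
β0 stroke→J2  (J2: bond 1 brought flow, rest push out)
β4 stroke→J1  (J1: bond 0 brought flow, rest push out)

3  (C1, C2, I1 all integral)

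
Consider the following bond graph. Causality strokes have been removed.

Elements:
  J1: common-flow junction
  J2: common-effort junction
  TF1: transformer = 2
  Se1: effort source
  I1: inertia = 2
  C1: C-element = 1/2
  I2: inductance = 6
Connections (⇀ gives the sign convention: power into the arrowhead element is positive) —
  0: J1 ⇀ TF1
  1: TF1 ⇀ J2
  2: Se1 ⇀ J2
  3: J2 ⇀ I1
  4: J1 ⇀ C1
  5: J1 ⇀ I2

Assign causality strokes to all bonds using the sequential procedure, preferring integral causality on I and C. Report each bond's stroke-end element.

bond 0 |J1
bond 1 |TF1
bond 2 |J2
bond 3 |I1
bond 4 |J1
bond 5 |I2

#2 |J2  (source Se1 imposes e)
#1 |TF1  (J2: bond 2 brought effort, rest push out)
#3 |I1  (J2: bond 2 brought effort, rest push out)
#0 |J1  (TF1 one-in-one-out from 1)
#4 |J1  (C1 outputs effort q/C1)
#5 |I2  (J1 needs exactly one f-in)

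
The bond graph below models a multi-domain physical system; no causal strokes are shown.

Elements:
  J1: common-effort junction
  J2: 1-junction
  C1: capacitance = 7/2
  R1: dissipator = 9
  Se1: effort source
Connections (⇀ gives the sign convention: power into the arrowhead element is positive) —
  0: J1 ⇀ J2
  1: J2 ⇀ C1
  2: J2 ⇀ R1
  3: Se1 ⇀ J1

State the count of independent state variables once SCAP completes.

#3 stroke at J1  (source Se1 imposes e)
#0 stroke at J2  (J1: bond 3 brought effort, rest push out)
#1 stroke at J2  (C1 outputs effort q/C1)
#2 stroke at R1  (J2 needs exactly one f-in)

1  (C1 all integral)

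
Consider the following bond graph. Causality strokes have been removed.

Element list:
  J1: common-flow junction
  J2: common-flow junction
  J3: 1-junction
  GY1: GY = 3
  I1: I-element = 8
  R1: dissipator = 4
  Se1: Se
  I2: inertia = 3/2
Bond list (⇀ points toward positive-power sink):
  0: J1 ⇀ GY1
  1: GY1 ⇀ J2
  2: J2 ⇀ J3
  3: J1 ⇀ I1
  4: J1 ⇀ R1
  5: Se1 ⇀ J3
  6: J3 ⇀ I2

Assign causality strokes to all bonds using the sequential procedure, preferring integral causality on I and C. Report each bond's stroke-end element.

β5 stroke→J3  (Se1 (Se) sets effort on bond)
β3 stroke→I1  (I1: I, integral causality)
β0 stroke→J1  (J1: bond 3 brought flow, rest push out)
β4 stroke→J1  (common-f at J1 fixed by 3)
β1 stroke→J2  (GY1: gyrator matches bond 0)
β2 stroke→J3  (closing 1-jn rule on J2)
β6 stroke→I2  (only one flow-in slot at J3)

β0 |J1
β1 |J2
β2 |J3
β3 |I1
β4 |J1
β5 |J3
β6 |I2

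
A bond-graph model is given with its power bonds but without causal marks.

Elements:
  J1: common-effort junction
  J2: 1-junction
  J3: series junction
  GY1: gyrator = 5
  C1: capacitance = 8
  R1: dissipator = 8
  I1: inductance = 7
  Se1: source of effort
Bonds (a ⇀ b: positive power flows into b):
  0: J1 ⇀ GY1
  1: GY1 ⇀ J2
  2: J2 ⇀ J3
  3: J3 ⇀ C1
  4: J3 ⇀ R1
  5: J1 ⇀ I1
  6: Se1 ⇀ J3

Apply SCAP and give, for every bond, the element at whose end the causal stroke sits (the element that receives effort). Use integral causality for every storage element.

b0 |J1
b1 |J2
b2 |J3
b3 |J3
b4 |R1
b5 |I1
b6 |J3

bond 6 |J3  (source Se1 imposes e)
bond 3 |J3  (C1 integral (e out))
bond 5 |I1  (I1 integral (f out))
bond 0 |J1  (only one effort-in slot at J1)
bond 1 |J2  (GY1 both-in/both-out from 0)
bond 2 |J3  (J2 needs exactly one f-in)
bond 4 |R1  (J3 needs exactly one f-in)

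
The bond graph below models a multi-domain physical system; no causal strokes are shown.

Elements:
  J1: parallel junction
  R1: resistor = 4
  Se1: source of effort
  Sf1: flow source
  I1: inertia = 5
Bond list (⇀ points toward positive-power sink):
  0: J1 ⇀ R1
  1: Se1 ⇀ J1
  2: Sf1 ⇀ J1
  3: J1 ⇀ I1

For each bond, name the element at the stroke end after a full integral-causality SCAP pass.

#0 |R1
#1 |J1
#2 |Sf1
#3 |I1

β1 →J1  (Se1 fixes effort; stroke away)
β2 →Sf1  (Sf1: flow source, stroke at near end)
β0 →R1  (0-jn J1 has e-setter on 1)
β3 →I1  (common-e at J1 fixed by 1)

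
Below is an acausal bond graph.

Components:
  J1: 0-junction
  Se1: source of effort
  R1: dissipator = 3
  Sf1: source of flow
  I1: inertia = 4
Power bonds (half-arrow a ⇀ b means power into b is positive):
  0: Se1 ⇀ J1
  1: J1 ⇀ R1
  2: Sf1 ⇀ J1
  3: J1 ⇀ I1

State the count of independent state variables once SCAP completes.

1  (I1 all integral)

b0 |J1  (Se1: effort source, stroke at far end)
b2 |Sf1  (Sf1 (Sf) sets flow on bond)
b1 |R1  (J1 effort already set via bond 0)
b3 |I1  (J1: bond 0 brought effort, rest push out)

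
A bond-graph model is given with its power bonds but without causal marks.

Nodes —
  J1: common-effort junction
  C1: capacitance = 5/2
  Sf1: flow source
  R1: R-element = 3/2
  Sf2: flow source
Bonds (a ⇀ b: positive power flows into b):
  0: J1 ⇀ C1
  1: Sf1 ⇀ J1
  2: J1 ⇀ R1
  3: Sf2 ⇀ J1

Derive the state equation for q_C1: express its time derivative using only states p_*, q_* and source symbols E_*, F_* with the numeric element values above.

dq_C1/dt = F_Sf1 + F_Sf2 - 4*q_C1/15

#1 stroke at Sf1  (Sf1 fixes flow; stroke at Sf1)
#3 stroke at Sf2  (source Sf2 imposes f)
#0 stroke at J1  (C1 integral (e out))
#2 stroke at R1  (J1 effort already set via bond 0)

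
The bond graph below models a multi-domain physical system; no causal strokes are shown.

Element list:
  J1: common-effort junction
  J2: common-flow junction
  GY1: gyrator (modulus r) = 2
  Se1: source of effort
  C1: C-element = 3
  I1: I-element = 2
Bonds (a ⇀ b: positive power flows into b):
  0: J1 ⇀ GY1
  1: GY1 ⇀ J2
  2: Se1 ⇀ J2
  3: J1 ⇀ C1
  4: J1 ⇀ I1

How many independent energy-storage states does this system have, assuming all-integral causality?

b2 |J2  (Se1 fixes effort; stroke away)
b1 |GY1  (only one flow-in slot at J2)
b0 |GY1  (GY1: gyrator matches bond 1)
b3 |J1  (prefer integral on C1)
b4 |I1  (common-e at J1 fixed by 3)

2  (C1, I1 all integral)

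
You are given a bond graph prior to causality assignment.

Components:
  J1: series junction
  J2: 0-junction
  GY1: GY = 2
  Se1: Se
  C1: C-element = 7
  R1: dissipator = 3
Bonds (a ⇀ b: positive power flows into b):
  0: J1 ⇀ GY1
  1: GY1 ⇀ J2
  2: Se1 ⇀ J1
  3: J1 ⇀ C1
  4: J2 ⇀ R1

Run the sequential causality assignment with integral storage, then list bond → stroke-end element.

β0 |GY1
β1 |GY1
β2 |J1
β3 |J1
β4 |J2

#2 →J1  (Se1: effort source, stroke at far end)
#3 →J1  (C1 integral (e out))
#0 →GY1  (closing 1-jn rule on J1)
#1 →GY1  (through GY1, causality inverts; strokes same side of GY1)
#4 →J2  (J2: last free bond brings effort in)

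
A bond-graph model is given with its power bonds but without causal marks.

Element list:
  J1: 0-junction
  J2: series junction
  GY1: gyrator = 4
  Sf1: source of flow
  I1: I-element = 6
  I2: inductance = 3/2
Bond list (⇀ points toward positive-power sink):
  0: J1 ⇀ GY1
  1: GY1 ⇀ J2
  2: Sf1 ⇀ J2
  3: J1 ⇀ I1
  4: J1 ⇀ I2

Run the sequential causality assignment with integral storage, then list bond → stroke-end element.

β0 |J1
β1 |J2
β2 |Sf1
β3 |I1
β4 |I2

bond 2 stroke at Sf1  (Sf1: flow source, stroke at near end)
bond 1 stroke at J2  (1-jn J2 has f-setter on 2)
bond 0 stroke at J1  (GY1: gyrator matches bond 1)
bond 3 stroke at I1  (J1 effort already set via bond 0)
bond 4 stroke at I2  (0-jn J1 has e-setter on 0)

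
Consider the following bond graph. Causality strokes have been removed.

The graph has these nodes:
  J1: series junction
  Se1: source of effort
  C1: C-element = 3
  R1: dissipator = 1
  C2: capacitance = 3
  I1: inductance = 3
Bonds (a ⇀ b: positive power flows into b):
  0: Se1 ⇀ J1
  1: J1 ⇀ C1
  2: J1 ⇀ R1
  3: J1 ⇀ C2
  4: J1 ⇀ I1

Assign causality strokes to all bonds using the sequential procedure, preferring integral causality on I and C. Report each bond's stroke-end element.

β0 |J1  (source Se1 imposes e)
β1 |J1  (C1: C, integral causality)
β3 |J1  (C2: C, integral causality)
β4 |I1  (I1: I, integral causality)
β2 |J1  (common-f at J1 fixed by 4)

bond 0 |J1
bond 1 |J1
bond 2 |J1
bond 3 |J1
bond 4 |I1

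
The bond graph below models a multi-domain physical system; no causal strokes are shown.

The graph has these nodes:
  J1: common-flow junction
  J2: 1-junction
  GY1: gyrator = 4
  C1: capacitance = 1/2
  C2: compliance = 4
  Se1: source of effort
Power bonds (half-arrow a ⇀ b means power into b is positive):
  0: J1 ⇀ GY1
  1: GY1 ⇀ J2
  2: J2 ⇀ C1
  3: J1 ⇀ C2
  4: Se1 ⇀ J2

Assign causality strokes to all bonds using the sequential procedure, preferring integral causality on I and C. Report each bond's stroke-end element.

#0 stroke at GY1
#1 stroke at GY1
#2 stroke at J2
#3 stroke at J1
#4 stroke at J2

β4 stroke at J2  (Se1 (Se) sets effort on bond)
β2 stroke at J2  (C1 integral (e out))
β1 stroke at GY1  (J2: last free bond brings flow in)
β0 stroke at GY1  (through GY1, causality inverts; strokes same side of GY1)
β3 stroke at J1  (J1: bond 0 brought flow, rest push out)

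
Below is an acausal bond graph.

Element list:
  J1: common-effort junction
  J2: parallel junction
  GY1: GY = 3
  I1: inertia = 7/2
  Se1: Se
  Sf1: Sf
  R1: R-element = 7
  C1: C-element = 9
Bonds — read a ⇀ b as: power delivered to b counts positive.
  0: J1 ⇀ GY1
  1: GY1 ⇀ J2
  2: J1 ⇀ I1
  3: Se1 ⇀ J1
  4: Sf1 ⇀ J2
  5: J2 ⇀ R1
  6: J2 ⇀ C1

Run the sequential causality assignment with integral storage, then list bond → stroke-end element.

bond 0 stroke at GY1
bond 1 stroke at GY1
bond 2 stroke at I1
bond 3 stroke at J1
bond 4 stroke at Sf1
bond 5 stroke at R1
bond 6 stroke at J2

bond 3 |J1  (Se1: effort source, stroke at far end)
bond 4 |Sf1  (source Sf1 imposes f)
bond 0 |GY1  (J1: bond 3 brought effort, rest push out)
bond 2 |I1  (J1 effort already set via bond 3)
bond 1 |GY1  (through GY1, causality inverts; strokes same side of GY1)
bond 6 |J2  (C1 outputs effort q/C1)
bond 5 |R1  (common-e at J2 fixed by 6)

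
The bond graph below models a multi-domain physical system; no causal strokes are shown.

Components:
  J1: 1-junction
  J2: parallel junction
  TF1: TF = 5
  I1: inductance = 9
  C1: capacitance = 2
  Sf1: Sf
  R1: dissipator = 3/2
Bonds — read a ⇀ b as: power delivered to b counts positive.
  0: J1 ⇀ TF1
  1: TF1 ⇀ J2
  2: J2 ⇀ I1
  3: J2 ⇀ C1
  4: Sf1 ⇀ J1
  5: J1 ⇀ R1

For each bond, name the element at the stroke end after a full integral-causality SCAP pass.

β4 stroke at Sf1  (Sf1: flow source, stroke at near end)
β0 stroke at J1  (J1: bond 4 brought flow, rest push out)
β5 stroke at J1  (1-jn J1 has f-setter on 4)
β1 stroke at TF1  (TF1 one-in-one-out from 0)
β2 stroke at I1  (I1 outputs flow p/I1)
β3 stroke at J2  (closing 0-jn rule on J2)

#0 |J1
#1 |TF1
#2 |I1
#3 |J2
#4 |Sf1
#5 |J1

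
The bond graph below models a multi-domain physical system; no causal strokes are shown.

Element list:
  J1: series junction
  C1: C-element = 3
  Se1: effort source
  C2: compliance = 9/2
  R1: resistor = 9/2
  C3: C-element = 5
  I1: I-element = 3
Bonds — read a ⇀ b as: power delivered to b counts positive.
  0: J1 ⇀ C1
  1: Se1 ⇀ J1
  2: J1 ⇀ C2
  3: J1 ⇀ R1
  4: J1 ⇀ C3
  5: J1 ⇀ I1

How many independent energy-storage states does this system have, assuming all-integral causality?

4  (C1, C2, C3, I1 all integral)

bond 1 |J1  (Se1 (Se) sets effort on bond)
bond 0 |J1  (C1: C, integral causality)
bond 2 |J1  (C2: C, integral causality)
bond 4 |J1  (C3 integral (e out))
bond 5 |I1  (I1 outputs flow p/I1)
bond 3 |J1  (J1 flow already set via bond 5)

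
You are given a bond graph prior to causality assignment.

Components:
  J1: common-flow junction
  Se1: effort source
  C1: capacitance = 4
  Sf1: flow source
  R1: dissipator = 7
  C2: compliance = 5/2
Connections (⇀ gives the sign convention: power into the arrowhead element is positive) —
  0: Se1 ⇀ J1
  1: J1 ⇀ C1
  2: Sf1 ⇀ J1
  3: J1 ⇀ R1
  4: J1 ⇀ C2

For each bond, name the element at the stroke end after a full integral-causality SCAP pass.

b0 →J1  (source Se1 imposes e)
b2 →Sf1  (Sf1: flow source, stroke at near end)
b1 →J1  (common-f at J1 fixed by 2)
b3 →J1  (1-jn J1 has f-setter on 2)
b4 →J1  (1-jn J1 has f-setter on 2)

b0 stroke at J1
b1 stroke at J1
b2 stroke at Sf1
b3 stroke at J1
b4 stroke at J1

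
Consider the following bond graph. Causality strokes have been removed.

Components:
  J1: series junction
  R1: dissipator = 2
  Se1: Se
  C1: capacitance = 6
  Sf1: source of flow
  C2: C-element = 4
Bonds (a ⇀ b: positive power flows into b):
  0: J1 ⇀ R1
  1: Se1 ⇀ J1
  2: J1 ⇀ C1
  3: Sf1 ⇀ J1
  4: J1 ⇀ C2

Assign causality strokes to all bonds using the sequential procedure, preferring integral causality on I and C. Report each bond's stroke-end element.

b0 stroke→J1
b1 stroke→J1
b2 stroke→J1
b3 stroke→Sf1
b4 stroke→J1

#1 →J1  (Se1 (Se) sets effort on bond)
#3 →Sf1  (source Sf1 imposes f)
#0 →J1  (J1 flow already set via bond 3)
#2 →J1  (J1 flow already set via bond 3)
#4 →J1  (1-jn J1 has f-setter on 3)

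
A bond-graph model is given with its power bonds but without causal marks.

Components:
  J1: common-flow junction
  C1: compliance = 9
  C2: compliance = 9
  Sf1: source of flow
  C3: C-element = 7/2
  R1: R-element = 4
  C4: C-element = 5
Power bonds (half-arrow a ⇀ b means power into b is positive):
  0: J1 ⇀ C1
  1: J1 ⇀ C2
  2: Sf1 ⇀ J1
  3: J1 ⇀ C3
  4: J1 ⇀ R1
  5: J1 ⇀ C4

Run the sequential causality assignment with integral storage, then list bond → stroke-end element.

β2 |Sf1  (Sf1: flow source, stroke at near end)
β0 |J1  (J1 flow already set via bond 2)
β1 |J1  (J1 flow already set via bond 2)
β3 |J1  (J1: bond 2 brought flow, rest push out)
β4 |J1  (J1 flow already set via bond 2)
β5 |J1  (J1: bond 2 brought flow, rest push out)

β0 →J1
β1 →J1
β2 →Sf1
β3 →J1
β4 →J1
β5 →J1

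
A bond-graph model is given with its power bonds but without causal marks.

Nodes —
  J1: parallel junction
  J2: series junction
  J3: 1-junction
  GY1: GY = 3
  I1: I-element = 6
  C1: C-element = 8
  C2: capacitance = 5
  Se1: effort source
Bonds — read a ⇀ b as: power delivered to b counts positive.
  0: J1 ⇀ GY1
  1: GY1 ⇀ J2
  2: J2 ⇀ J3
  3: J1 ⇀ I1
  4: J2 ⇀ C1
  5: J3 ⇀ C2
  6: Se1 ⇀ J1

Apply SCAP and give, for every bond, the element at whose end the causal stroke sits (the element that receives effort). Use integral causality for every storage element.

bond 6 stroke→J1  (Se1: effort source, stroke at far end)
bond 0 stroke→GY1  (common-e at J1 fixed by 6)
bond 3 stroke→I1  (common-e at J1 fixed by 6)
bond 1 stroke→GY1  (through GY1, causality inverts; strokes same side of GY1)
bond 2 stroke→J2  (1-jn J2 has f-setter on 1)
bond 4 stroke→J2  (J2 flow already set via bond 1)
bond 5 stroke→J3  (1-jn J3 has f-setter on 2)

b0 →GY1
b1 →GY1
b2 →J2
b3 →I1
b4 →J2
b5 →J3
b6 →J1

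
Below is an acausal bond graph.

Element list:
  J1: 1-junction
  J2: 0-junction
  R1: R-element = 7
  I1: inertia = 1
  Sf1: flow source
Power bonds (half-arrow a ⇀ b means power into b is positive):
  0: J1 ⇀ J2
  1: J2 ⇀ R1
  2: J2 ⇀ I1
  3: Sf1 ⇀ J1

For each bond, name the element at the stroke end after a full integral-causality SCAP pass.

#0 stroke at J1
#1 stroke at J2
#2 stroke at I1
#3 stroke at Sf1

b3 stroke→Sf1  (Sf1 fixes flow; stroke at Sf1)
b0 stroke→J1  (1-jn J1 has f-setter on 3)
b2 stroke→I1  (I1: I, integral causality)
b1 stroke→J2  (closing 0-jn rule on J2)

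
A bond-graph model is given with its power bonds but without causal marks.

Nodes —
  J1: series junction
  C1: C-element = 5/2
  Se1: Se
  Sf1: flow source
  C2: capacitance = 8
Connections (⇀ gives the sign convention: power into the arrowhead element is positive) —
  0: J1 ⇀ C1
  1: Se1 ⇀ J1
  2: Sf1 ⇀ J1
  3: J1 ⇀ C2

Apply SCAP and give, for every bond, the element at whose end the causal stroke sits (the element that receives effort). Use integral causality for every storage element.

β0 →J1
β1 →J1
β2 →Sf1
β3 →J1

b1 stroke at J1  (source Se1 imposes e)
b2 stroke at Sf1  (Sf1 fixes flow; stroke at Sf1)
b0 stroke at J1  (J1: bond 2 brought flow, rest push out)
b3 stroke at J1  (common-f at J1 fixed by 2)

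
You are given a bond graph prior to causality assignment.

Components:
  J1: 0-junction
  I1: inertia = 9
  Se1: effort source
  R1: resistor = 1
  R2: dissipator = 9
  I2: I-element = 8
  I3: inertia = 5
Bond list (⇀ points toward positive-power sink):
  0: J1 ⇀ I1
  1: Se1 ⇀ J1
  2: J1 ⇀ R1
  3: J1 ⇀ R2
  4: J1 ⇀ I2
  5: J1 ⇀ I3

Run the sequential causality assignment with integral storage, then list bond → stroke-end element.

#0 |I1
#1 |J1
#2 |R1
#3 |R2
#4 |I2
#5 |I3

#1 |J1  (Se1 (Se) sets effort on bond)
#0 |I1  (0-jn J1 has e-setter on 1)
#2 |R1  (J1 effort already set via bond 1)
#3 |R2  (J1: bond 1 brought effort, rest push out)
#4 |I2  (J1: bond 1 brought effort, rest push out)
#5 |I3  (common-e at J1 fixed by 1)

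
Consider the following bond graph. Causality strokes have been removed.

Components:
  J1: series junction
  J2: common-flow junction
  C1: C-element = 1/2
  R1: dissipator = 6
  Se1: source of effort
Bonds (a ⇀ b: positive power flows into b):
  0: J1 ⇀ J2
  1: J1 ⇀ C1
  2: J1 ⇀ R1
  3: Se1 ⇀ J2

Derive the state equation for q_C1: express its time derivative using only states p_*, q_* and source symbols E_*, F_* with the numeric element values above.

b3 →J2  (Se1 (Se) sets effort on bond)
b0 →J1  (J2: last free bond brings flow in)
b1 →J1  (C1 outputs effort q/C1)
b2 →R1  (J1: last free bond brings flow in)

dq_C1/dt = E_Se1/6 - q_C1/3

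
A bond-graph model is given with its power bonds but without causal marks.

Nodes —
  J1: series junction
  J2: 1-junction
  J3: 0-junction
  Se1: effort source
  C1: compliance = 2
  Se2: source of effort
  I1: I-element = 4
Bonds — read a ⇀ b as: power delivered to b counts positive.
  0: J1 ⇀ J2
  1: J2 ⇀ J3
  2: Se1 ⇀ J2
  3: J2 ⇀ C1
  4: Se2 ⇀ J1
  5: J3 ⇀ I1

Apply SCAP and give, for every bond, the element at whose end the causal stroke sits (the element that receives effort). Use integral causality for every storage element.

bond 2 stroke at J2  (source Se1 imposes e)
bond 4 stroke at J1  (Se2 (Se) sets effort on bond)
bond 0 stroke at J2  (J1 needs exactly one f-in)
bond 3 stroke at J2  (prefer integral on C1)
bond 1 stroke at J3  (closing 1-jn rule on J2)
bond 5 stroke at I1  (J3 effort already set via bond 1)

#0 stroke→J2
#1 stroke→J3
#2 stroke→J2
#3 stroke→J2
#4 stroke→J1
#5 stroke→I1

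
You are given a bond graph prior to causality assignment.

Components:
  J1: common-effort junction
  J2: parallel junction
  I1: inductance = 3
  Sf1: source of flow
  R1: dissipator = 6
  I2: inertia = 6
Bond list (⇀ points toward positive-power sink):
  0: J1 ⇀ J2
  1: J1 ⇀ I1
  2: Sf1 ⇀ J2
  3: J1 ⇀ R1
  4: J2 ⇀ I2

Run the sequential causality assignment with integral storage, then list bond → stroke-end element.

bond 2 stroke at Sf1  (source Sf1 imposes f)
bond 1 stroke at I1  (prefer integral on I1)
bond 4 stroke at I2  (I2: I, integral causality)
bond 0 stroke at J2  (closing 0-jn rule on J2)
bond 3 stroke at J1  (closing 0-jn rule on J1)

bond 0 →J2
bond 1 →I1
bond 2 →Sf1
bond 3 →J1
bond 4 →I2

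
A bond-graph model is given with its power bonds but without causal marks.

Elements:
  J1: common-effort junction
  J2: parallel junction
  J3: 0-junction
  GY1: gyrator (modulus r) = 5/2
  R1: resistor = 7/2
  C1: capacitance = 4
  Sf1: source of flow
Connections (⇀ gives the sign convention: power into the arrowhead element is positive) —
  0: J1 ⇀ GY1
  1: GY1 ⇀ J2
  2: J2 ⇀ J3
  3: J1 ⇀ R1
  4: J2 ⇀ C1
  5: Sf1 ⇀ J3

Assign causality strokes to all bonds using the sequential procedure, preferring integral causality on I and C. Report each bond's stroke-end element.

#0 stroke→GY1
#1 stroke→GY1
#2 stroke→J3
#3 stroke→J1
#4 stroke→J2
#5 stroke→Sf1

bond 5 |Sf1  (Sf1: flow source, stroke at near end)
bond 2 |J3  (closing 0-jn rule on J3)
bond 4 |J2  (prefer integral on C1)
bond 1 |GY1  (0-jn J2 has e-setter on 4)
bond 0 |GY1  (GY GY1: same side as bond 1)
bond 3 |J1  (only one effort-in slot at J1)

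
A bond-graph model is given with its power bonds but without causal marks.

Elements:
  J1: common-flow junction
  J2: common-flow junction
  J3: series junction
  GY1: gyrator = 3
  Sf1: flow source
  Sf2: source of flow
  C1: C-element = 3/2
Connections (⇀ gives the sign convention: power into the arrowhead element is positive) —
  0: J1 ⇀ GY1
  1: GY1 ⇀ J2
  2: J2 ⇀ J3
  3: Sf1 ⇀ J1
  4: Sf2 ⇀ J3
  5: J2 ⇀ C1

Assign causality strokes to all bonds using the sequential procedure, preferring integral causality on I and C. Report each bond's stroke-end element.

b0 stroke→J1
b1 stroke→J2
b2 stroke→J3
b3 stroke→Sf1
b4 stroke→Sf2
b5 stroke→J2

bond 3 stroke at Sf1  (Sf1: flow source, stroke at near end)
bond 4 stroke at Sf2  (source Sf2 imposes f)
bond 0 stroke at J1  (1-jn J1 has f-setter on 3)
bond 2 stroke at J3  (J3 flow already set via bond 4)
bond 1 stroke at J2  (GY1 both-in/both-out from 0)
bond 5 stroke at J2  (J2 flow already set via bond 2)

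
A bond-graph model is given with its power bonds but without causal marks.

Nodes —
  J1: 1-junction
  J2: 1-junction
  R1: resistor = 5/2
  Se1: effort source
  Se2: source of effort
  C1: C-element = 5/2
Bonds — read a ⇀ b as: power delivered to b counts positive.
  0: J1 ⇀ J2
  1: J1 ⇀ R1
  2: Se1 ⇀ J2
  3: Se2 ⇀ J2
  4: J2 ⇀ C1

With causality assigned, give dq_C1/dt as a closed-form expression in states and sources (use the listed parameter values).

dq_C1/dt = 2*E_Se1/5 + 2*E_Se2/5 - 4*q_C1/25

b2 →J2  (source Se1 imposes e)
b3 →J2  (Se2: effort source, stroke at far end)
b4 →J2  (C1 outputs effort q/C1)
b0 →J1  (closing 1-jn rule on J2)
b1 →R1  (J1: last free bond brings flow in)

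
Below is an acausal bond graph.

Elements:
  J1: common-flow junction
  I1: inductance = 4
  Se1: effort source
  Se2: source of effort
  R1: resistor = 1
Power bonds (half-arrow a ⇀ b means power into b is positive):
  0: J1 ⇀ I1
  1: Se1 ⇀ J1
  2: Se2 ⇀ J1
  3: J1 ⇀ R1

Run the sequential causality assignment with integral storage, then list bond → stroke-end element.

#1 |J1  (Se1: effort source, stroke at far end)
#2 |J1  (Se2 (Se) sets effort on bond)
#0 |I1  (I1 outputs flow p/I1)
#3 |J1  (J1: bond 0 brought flow, rest push out)

b0 stroke at I1
b1 stroke at J1
b2 stroke at J1
b3 stroke at J1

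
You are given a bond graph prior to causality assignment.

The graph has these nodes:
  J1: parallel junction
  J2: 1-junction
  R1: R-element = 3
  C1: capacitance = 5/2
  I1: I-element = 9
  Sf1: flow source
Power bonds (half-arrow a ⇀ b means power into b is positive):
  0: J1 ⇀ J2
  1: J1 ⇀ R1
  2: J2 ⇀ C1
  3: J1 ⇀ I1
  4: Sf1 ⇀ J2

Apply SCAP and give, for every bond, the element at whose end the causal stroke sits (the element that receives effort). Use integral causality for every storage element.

β0 |J2
β1 |J1
β2 |J2
β3 |I1
β4 |Sf1

bond 4 →Sf1  (Sf1 fixes flow; stroke at Sf1)
bond 0 →J2  (J2 flow already set via bond 4)
bond 2 →J2  (J2: bond 4 brought flow, rest push out)
bond 3 →I1  (I1 integral (f out))
bond 1 →J1  (only one effort-in slot at J1)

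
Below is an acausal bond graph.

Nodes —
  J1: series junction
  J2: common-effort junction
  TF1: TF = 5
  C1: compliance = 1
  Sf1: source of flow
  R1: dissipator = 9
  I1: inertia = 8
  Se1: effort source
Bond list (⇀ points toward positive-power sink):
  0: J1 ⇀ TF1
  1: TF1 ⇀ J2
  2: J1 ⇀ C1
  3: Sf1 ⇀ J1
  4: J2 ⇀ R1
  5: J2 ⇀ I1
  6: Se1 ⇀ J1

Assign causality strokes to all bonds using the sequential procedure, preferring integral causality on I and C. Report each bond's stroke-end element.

bond 3 stroke at Sf1  (source Sf1 imposes f)
bond 6 stroke at J1  (source Se1 imposes e)
bond 0 stroke at J1  (common-f at J1 fixed by 3)
bond 2 stroke at J1  (1-jn J1 has f-setter on 3)
bond 1 stroke at TF1  (through TF1, causality passes straight; one stroke at TF1)
bond 5 stroke at I1  (I1 integral (f out))
bond 4 stroke at J2  (closing 0-jn rule on J2)

b0 stroke at J1
b1 stroke at TF1
b2 stroke at J1
b3 stroke at Sf1
b4 stroke at J2
b5 stroke at I1
b6 stroke at J1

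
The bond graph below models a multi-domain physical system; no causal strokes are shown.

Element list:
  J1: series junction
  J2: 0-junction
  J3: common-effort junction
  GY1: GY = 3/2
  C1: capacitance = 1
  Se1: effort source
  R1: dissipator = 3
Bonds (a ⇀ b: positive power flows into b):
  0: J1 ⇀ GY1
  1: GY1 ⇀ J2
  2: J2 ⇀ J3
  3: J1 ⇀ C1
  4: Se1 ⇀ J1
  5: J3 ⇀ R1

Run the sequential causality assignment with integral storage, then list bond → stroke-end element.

b4 stroke→J1  (Se1 fixes effort; stroke away)
b3 stroke→J1  (C1 integral (e out))
b0 stroke→GY1  (closing 1-jn rule on J1)
b1 stroke→GY1  (GY1: gyrator matches bond 0)
b2 stroke→J2  (J2 needs exactly one e-in)
b5 stroke→J3  (J3 needs exactly one e-in)

#0 stroke at GY1
#1 stroke at GY1
#2 stroke at J2
#3 stroke at J1
#4 stroke at J1
#5 stroke at J3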